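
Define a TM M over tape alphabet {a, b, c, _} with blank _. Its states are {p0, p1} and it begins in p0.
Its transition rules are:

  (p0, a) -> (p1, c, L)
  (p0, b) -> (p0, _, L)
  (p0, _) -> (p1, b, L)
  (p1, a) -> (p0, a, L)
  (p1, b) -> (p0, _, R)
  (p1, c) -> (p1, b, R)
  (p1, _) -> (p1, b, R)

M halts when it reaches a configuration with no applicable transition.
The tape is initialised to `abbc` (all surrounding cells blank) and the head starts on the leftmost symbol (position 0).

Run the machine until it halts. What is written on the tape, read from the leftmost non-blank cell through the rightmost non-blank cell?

p0 | __[a]bbc   read a → write c, move L, go to p1
p1 | _[_]cbbc   read _ → write b, move R, go to p1
p1 | _b[c]bbc   read c → write b, move R, go to p1
p1 | _bb[b]bc   read b → write _, move R, go to p0
p0 | _bb_[b]c   read b → write _, move L, go to p0
p0 | _bb[_]_c   read _ → write b, move L, go to p1
p1 | _b[b]b_c   read b → write _, move R, go to p0
p0 | _b_[b]_c   read b → write _, move L, go to p0
p0 | _b[_]__c   read _ → write b, move L, go to p1
p1 | _[b]b__c   read b → write _, move R, go to p0
p0 | __[b]__c   read b → write _, move L, go to p0
p0 | _[_]___c   read _ → write b, move L, go to p1
p1 | [_]b___c   read _ → write b, move R, go to p1
p1 | b[b]___c   read b → write _, move R, go to p0
p0 | b_[_]__c   read _ → write b, move L, go to p1
p1 | b[_]b__c   read _ → write b, move R, go to p1
p1 | bb[b]__c   read b → write _, move R, go to p0
p0 | bb_[_]_c   read _ → write b, move L, go to p1
p1 | bb[_]b_c   read _ → write b, move R, go to p1
p1 | bbb[b]_c   read b → write _, move R, go to p0
p0 | bbb_[_]c   read _ → write b, move L, go to p1
p1 | bbb[_]bc   read _ → write b, move R, go to p1
p1 | bbbb[b]c   read b → write _, move R, go to p0
p0 | bbbb_[c]
The non-blank tape span at halt is bbbb_c.

bbbb_c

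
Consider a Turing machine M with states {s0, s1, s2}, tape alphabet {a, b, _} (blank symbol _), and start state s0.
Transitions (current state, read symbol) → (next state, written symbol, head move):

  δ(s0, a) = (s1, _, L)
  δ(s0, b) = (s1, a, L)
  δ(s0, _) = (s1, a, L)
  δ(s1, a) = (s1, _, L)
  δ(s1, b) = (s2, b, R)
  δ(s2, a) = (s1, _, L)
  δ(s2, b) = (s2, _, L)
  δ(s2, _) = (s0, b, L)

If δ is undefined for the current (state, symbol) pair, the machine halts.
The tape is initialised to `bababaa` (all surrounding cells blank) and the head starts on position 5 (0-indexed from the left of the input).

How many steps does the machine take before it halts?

12

state=s0 head=5 tape=_babab[a]a   (s0,a)→(s1,_,L)
state=s1 head=4 tape=_baba[b]_a   (s1,b)→(s2,b,R)
state=s2 head=5 tape=_babab[_]a   (s2,_)→(s0,b,L)
state=s0 head=4 tape=_baba[b]ba   (s0,b)→(s1,a,L)
state=s1 head=3 tape=_bab[a]aba   (s1,a)→(s1,_,L)
state=s1 head=2 tape=_ba[b]_aba   (s1,b)→(s2,b,R)
state=s2 head=3 tape=_bab[_]aba   (s2,_)→(s0,b,L)
state=s0 head=2 tape=_ba[b]baba   (s0,b)→(s1,a,L)
state=s1 head=1 tape=_b[a]ababa   (s1,a)→(s1,_,L)
state=s1 head=0 tape=_[b]_ababa   (s1,b)→(s2,b,R)
state=s2 head=1 tape=_b[_]ababa   (s2,_)→(s0,b,L)
state=s0 head=0 tape=_[b]bababa   (s0,b)→(s1,a,L)
state=s1 head=-1 tape=[_]abababa
M halts after 12 transitions.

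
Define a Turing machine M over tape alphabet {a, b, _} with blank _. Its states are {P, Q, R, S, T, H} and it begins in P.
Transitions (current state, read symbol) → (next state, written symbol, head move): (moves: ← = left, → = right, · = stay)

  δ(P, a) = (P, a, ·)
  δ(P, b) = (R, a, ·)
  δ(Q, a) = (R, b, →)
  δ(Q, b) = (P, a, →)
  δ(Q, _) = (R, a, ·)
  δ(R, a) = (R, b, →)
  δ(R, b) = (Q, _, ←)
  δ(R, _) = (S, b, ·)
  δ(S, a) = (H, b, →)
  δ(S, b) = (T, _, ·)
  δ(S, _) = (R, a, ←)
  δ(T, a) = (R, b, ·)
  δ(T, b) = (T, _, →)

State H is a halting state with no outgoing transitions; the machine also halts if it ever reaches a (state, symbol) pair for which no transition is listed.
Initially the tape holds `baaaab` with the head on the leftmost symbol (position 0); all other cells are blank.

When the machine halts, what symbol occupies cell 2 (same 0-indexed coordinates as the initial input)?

b

state=P head=0 tape=[b]aaaab   (P,b)→(R,a,·)
state=R head=0 tape=[a]aaaab   (R,a)→(R,b,→)
state=R head=1 tape=b[a]aaab   (R,a)→(R,b,→)
state=R head=2 tape=bb[a]aab   (R,a)→(R,b,→)
state=R head=3 tape=bbb[a]ab   (R,a)→(R,b,→)
state=R head=4 tape=bbbb[a]b   (R,a)→(R,b,→)
state=R head=5 tape=bbbbb[b]   (R,b)→(Q,_,←)
state=Q head=4 tape=bbbb[b]_   (Q,b)→(P,a,→)
state=P head=5 tape=bbbba[_]
Cell 2 holds b when M halts.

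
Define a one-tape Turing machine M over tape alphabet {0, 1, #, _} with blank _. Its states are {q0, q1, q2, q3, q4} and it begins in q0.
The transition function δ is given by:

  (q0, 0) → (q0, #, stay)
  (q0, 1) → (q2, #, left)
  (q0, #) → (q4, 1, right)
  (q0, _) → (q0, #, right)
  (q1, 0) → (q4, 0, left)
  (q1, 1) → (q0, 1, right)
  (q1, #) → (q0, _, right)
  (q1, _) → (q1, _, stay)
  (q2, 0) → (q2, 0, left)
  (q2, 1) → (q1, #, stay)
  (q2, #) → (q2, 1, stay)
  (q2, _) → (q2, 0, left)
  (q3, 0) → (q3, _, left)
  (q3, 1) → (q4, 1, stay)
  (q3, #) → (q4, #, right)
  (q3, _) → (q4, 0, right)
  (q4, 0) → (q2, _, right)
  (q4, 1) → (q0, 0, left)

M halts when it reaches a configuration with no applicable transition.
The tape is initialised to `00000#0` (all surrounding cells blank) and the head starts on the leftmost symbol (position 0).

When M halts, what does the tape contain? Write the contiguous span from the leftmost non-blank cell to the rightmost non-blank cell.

state=q0 head=0 tape=[0]0000#0_   (q0,0)→(q0,#,stay)
state=q0 head=0 tape=[#]0000#0_   (q0,#)→(q4,1,right)
state=q4 head=1 tape=1[0]000#0_   (q4,0)→(q2,_,right)
state=q2 head=2 tape=1_[0]00#0_   (q2,0)→(q2,0,left)
state=q2 head=1 tape=1[_]000#0_   (q2,_)→(q2,0,left)
state=q2 head=0 tape=[1]0000#0_   (q2,1)→(q1,#,stay)
state=q1 head=0 tape=[#]0000#0_   (q1,#)→(q0,_,right)
state=q0 head=1 tape=_[0]000#0_   (q0,0)→(q0,#,stay)
state=q0 head=1 tape=_[#]000#0_   (q0,#)→(q4,1,right)
state=q4 head=2 tape=_1[0]00#0_   (q4,0)→(q2,_,right)
state=q2 head=3 tape=_1_[0]0#0_   (q2,0)→(q2,0,left)
state=q2 head=2 tape=_1[_]00#0_   (q2,_)→(q2,0,left)
state=q2 head=1 tape=_[1]000#0_   (q2,1)→(q1,#,stay)
state=q1 head=1 tape=_[#]000#0_   (q1,#)→(q0,_,right)
state=q0 head=2 tape=__[0]00#0_   (q0,0)→(q0,#,stay)
state=q0 head=2 tape=__[#]00#0_   (q0,#)→(q4,1,right)
state=q4 head=3 tape=__1[0]0#0_   (q4,0)→(q2,_,right)
state=q2 head=4 tape=__1_[0]#0_   (q2,0)→(q2,0,left)
state=q2 head=3 tape=__1[_]0#0_   (q2,_)→(q2,0,left)
state=q2 head=2 tape=__[1]00#0_   (q2,1)→(q1,#,stay)
state=q1 head=2 tape=__[#]00#0_   (q1,#)→(q0,_,right)
state=q0 head=3 tape=___[0]0#0_   (q0,0)→(q0,#,stay)
state=q0 head=3 tape=___[#]0#0_   (q0,#)→(q4,1,right)
state=q4 head=4 tape=___1[0]#0_   (q4,0)→(q2,_,right)
state=q2 head=5 tape=___1_[#]0_   (q2,#)→(q2,1,stay)
state=q2 head=5 tape=___1_[1]0_   (q2,1)→(q1,#,stay)
state=q1 head=5 tape=___1_[#]0_   (q1,#)→(q0,_,right)
state=q0 head=6 tape=___1__[0]_   (q0,0)→(q0,#,stay)
state=q0 head=6 tape=___1__[#]_   (q0,#)→(q4,1,right)
state=q4 head=7 tape=___1__1[_]
The non-blank tape span at halt is 1__1.

1__1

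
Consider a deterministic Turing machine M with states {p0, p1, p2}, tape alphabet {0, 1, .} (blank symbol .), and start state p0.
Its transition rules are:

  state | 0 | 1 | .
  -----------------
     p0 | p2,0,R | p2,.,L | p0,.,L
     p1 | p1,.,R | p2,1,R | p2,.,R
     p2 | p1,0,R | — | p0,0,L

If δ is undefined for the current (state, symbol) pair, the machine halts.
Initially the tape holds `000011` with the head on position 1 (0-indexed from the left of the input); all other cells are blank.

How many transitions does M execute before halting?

4

state=p0 head=1 tape=0[0]0011   (p0,0)→(p2,0,R)
state=p2 head=2 tape=00[0]011   (p2,0)→(p1,0,R)
state=p1 head=3 tape=000[0]11   (p1,0)→(p1,.,R)
state=p1 head=4 tape=000.[1]1   (p1,1)→(p2,1,R)
state=p2 head=5 tape=000.1[1]
M halts after 4 transitions.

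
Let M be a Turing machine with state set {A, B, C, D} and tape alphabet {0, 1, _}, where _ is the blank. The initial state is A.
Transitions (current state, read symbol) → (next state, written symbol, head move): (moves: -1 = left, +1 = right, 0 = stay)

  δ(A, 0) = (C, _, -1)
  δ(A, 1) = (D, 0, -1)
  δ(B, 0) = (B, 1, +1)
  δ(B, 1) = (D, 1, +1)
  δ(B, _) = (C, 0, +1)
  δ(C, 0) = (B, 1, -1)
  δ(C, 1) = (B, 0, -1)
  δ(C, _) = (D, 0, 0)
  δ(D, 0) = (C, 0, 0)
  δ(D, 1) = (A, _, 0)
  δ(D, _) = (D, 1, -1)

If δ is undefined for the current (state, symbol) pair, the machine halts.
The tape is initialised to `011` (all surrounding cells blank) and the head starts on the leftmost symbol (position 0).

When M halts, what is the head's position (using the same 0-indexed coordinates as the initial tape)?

state=A head=0 tape=__[0]11_   (A,0)→(C,_,-1)
state=C head=-1 tape=_[_]_11_   (C,_)→(D,0,0)
state=D head=-1 tape=_[0]_11_   (D,0)→(C,0,0)
state=C head=-1 tape=_[0]_11_   (C,0)→(B,1,-1)
state=B head=-2 tape=[_]1_11_   (B,_)→(C,0,+1)
state=C head=-1 tape=0[1]_11_   (C,1)→(B,0,-1)
state=B head=-2 tape=[0]0_11_   (B,0)→(B,1,+1)
state=B head=-1 tape=1[0]_11_   (B,0)→(B,1,+1)
state=B head=0 tape=11[_]11_   (B,_)→(C,0,+1)
state=C head=1 tape=110[1]1_   (C,1)→(B,0,-1)
state=B head=0 tape=11[0]01_   (B,0)→(B,1,+1)
state=B head=1 tape=111[0]1_   (B,0)→(B,1,+1)
state=B head=2 tape=1111[1]_   (B,1)→(D,1,+1)
state=D head=3 tape=11111[_]   (D,_)→(D,1,-1)
state=D head=2 tape=1111[1]1   (D,1)→(A,_,0)
state=A head=2 tape=1111[_]1
At halt the head is at cell 2.

2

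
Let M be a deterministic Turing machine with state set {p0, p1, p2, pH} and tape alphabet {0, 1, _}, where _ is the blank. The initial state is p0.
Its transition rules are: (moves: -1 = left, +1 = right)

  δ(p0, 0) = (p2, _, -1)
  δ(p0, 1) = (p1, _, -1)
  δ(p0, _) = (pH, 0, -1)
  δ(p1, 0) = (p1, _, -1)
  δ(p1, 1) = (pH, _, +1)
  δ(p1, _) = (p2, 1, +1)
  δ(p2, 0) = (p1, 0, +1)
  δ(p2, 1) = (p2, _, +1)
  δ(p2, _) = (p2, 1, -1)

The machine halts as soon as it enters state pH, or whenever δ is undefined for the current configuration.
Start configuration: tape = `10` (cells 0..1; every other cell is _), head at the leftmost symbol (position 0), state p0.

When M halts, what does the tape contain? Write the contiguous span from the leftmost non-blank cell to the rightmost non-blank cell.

p0 | _[1]0___   read 1 → write _, move -1, go to p1
p1 | [_]_0___   read _ → write 1, move +1, go to p2
p2 | 1[_]0___   read _ → write 1, move -1, go to p2
p2 | [1]10___   read 1 → write _, move +1, go to p2
p2 | _[1]0___   read 1 → write _, move +1, go to p2
p2 | __[0]___   read 0 → write 0, move +1, go to p1
p1 | __0[_]__   read _ → write 1, move +1, go to p2
p2 | __01[_]_   read _ → write 1, move -1, go to p2
p2 | __0[1]1_   read 1 → write _, move +1, go to p2
p2 | __0_[1]_   read 1 → write _, move +1, go to p2
p2 | __0__[_]   read _ → write 1, move -1, go to p2
p2 | __0_[_]1   read _ → write 1, move -1, go to p2
p2 | __0[_]11   read _ → write 1, move -1, go to p2
p2 | __[0]111   read 0 → write 0, move +1, go to p1
p1 | __0[1]11   read 1 → write _, move +1, go to pH
pH | __0_[1]1
The non-blank tape span at halt is 0_11.

0_11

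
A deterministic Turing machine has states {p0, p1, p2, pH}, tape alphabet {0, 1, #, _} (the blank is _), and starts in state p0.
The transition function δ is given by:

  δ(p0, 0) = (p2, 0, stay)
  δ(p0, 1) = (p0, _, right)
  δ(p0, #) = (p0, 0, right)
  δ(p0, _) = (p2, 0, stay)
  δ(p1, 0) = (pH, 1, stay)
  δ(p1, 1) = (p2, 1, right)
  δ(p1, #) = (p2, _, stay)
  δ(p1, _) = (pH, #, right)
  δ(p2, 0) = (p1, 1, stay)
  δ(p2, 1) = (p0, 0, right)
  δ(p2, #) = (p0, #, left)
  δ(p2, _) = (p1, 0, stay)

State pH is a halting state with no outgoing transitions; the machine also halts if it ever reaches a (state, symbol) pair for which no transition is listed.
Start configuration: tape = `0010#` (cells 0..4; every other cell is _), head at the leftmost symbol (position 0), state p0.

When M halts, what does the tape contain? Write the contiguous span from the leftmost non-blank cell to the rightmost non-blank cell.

110_011

p0 | [0]010#__   read 0 → write 0, move stay, go to p2
p2 | [0]010#__   read 0 → write 1, move stay, go to p1
p1 | [1]010#__   read 1 → write 1, move right, go to p2
p2 | 1[0]10#__   read 0 → write 1, move stay, go to p1
p1 | 1[1]10#__   read 1 → write 1, move right, go to p2
p2 | 11[1]0#__   read 1 → write 0, move right, go to p0
p0 | 110[0]#__   read 0 → write 0, move stay, go to p2
p2 | 110[0]#__   read 0 → write 1, move stay, go to p1
p1 | 110[1]#__   read 1 → write 1, move right, go to p2
p2 | 1101[#]__   read # → write #, move left, go to p0
p0 | 110[1]#__   read 1 → write _, move right, go to p0
p0 | 110_[#]__   read # → write 0, move right, go to p0
p0 | 110_0[_]_   read _ → write 0, move stay, go to p2
p2 | 110_0[0]_   read 0 → write 1, move stay, go to p1
p1 | 110_0[1]_   read 1 → write 1, move right, go to p2
p2 | 110_01[_]   read _ → write 0, move stay, go to p1
p1 | 110_01[0]   read 0 → write 1, move stay, go to pH
pH | 110_01[1]
The non-blank tape span at halt is 110_011.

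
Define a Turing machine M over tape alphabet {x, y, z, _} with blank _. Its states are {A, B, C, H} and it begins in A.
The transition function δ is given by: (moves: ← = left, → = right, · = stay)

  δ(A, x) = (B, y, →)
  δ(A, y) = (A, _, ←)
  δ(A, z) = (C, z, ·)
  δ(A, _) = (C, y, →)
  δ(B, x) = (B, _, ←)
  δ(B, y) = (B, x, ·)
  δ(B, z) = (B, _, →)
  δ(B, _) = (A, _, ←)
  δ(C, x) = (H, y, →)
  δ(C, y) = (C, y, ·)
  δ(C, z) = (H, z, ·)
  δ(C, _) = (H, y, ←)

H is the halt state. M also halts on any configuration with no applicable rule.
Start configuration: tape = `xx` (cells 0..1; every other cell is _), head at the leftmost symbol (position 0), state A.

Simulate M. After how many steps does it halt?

A | __[x]x   read x → write y, move →, go to B
B | __y[x]   read x → write _, move ←, go to B
B | __[y]_   read y → write x, move ·, go to B
B | __[x]_   read x → write _, move ←, go to B
B | _[_]__   read _ → write _, move ←, go to A
A | [_]___   read _ → write y, move →, go to C
C | y[_]__   read _ → write y, move ←, go to H
H | [y]y__
M halts after 7 transitions.

7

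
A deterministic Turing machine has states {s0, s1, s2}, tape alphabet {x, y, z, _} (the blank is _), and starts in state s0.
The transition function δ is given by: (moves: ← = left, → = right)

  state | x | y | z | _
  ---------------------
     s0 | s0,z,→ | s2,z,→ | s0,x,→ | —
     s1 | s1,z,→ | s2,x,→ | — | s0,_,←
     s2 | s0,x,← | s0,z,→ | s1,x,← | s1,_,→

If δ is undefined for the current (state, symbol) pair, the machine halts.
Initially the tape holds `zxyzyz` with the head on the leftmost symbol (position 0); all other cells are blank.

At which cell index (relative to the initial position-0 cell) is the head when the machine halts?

2

s0 | [z]xyzyz   read z → write x, move →, go to s0
s0 | x[x]yzyz   read x → write z, move →, go to s0
s0 | xz[y]zyz   read y → write z, move →, go to s2
s2 | xzz[z]yz   read z → write x, move ←, go to s1
s1 | xz[z]xyz
At halt the head is at cell 2.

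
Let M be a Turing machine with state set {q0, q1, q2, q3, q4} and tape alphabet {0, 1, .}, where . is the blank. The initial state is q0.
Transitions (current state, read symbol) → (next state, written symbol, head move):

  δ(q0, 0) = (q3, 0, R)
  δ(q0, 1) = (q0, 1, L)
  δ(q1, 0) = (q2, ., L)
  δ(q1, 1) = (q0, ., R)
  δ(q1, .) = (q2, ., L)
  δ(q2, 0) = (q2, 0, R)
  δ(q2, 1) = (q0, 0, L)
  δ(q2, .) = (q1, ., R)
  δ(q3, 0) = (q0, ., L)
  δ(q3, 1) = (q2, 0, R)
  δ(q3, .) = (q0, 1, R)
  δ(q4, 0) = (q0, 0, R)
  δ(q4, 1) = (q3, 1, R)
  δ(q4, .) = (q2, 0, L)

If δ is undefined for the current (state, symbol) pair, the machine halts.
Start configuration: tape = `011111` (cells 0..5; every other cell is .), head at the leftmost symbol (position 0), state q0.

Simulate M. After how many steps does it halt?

state=q0 head=0 tape=[0]11111.   (q0,0)→(q3,0,R)
state=q3 head=1 tape=0[1]1111.   (q3,1)→(q2,0,R)
state=q2 head=2 tape=00[1]111.   (q2,1)→(q0,0,L)
state=q0 head=1 tape=0[0]0111.   (q0,0)→(q3,0,R)
state=q3 head=2 tape=00[0]111.   (q3,0)→(q0,.,L)
state=q0 head=1 tape=0[0].111.   (q0,0)→(q3,0,R)
state=q3 head=2 tape=00[.]111.   (q3,.)→(q0,1,R)
state=q0 head=3 tape=001[1]11.   (q0,1)→(q0,1,L)
state=q0 head=2 tape=00[1]111.   (q0,1)→(q0,1,L)
state=q0 head=1 tape=0[0]1111.   (q0,0)→(q3,0,R)
state=q3 head=2 tape=00[1]111.   (q3,1)→(q2,0,R)
state=q2 head=3 tape=000[1]11.   (q2,1)→(q0,0,L)
state=q0 head=2 tape=00[0]011.   (q0,0)→(q3,0,R)
state=q3 head=3 tape=000[0]11.   (q3,0)→(q0,.,L)
state=q0 head=2 tape=00[0].11.   (q0,0)→(q3,0,R)
state=q3 head=3 tape=000[.]11.   (q3,.)→(q0,1,R)
state=q0 head=4 tape=0001[1]1.   (q0,1)→(q0,1,L)
state=q0 head=3 tape=000[1]11.   (q0,1)→(q0,1,L)
state=q0 head=2 tape=00[0]111.   (q0,0)→(q3,0,R)
state=q3 head=3 tape=000[1]11.   (q3,1)→(q2,0,R)
state=q2 head=4 tape=0000[1]1.   (q2,1)→(q0,0,L)
state=q0 head=3 tape=000[0]01.   (q0,0)→(q3,0,R)
state=q3 head=4 tape=0000[0]1.   (q3,0)→(q0,.,L)
state=q0 head=3 tape=000[0].1.   (q0,0)→(q3,0,R)
state=q3 head=4 tape=0000[.]1.   (q3,.)→(q0,1,R)
state=q0 head=5 tape=00001[1].   (q0,1)→(q0,1,L)
state=q0 head=4 tape=0000[1]1.   (q0,1)→(q0,1,L)
state=q0 head=3 tape=000[0]11.   (q0,0)→(q3,0,R)
state=q3 head=4 tape=0000[1]1.   (q3,1)→(q2,0,R)
state=q2 head=5 tape=00000[1].   (q2,1)→(q0,0,L)
state=q0 head=4 tape=0000[0]0.   (q0,0)→(q3,0,R)
state=q3 head=5 tape=00000[0].   (q3,0)→(q0,.,L)
state=q0 head=4 tape=0000[0]..   (q0,0)→(q3,0,R)
state=q3 head=5 tape=00000[.].   (q3,.)→(q0,1,R)
state=q0 head=6 tape=000001[.]
M halts after 34 transitions.

34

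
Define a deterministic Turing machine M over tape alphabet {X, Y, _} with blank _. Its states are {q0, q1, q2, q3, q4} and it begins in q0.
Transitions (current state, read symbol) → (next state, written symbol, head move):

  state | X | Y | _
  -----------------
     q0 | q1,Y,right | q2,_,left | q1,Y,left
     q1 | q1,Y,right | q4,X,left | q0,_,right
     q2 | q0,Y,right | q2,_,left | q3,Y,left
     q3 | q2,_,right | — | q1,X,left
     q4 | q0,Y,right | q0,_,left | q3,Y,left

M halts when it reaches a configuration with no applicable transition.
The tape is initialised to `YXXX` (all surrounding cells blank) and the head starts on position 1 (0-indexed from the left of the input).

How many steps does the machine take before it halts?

8

q0 | Y[X]XX__   read X → write Y, move right, go to q1
q1 | YY[X]X__   read X → write Y, move right, go to q1
q1 | YYY[X]__   read X → write Y, move right, go to q1
q1 | YYYY[_]_   read _ → write _, move right, go to q0
q0 | YYYY_[_]   read _ → write Y, move left, go to q1
q1 | YYYY[_]Y   read _ → write _, move right, go to q0
q0 | YYYY_[Y]   read Y → write _, move left, go to q2
q2 | YYYY[_]_   read _ → write Y, move left, go to q3
q3 | YYY[Y]Y_
M halts after 8 transitions.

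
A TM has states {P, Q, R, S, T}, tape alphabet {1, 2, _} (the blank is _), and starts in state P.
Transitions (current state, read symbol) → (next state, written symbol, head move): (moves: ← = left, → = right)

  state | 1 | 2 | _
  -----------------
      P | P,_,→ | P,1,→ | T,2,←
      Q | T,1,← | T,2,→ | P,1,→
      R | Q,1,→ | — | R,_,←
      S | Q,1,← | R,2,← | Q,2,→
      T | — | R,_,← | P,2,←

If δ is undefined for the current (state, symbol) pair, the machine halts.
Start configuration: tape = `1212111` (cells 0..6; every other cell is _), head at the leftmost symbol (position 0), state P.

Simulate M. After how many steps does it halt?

17

state=P head=0 tape=[1]212111__   (P,1)→(P,_,→)
state=P head=1 tape=_[2]12111__   (P,2)→(P,1,→)
state=P head=2 tape=_1[1]2111__   (P,1)→(P,_,→)
state=P head=3 tape=_1_[2]111__   (P,2)→(P,1,→)
state=P head=4 tape=_1_1[1]11__   (P,1)→(P,_,→)
state=P head=5 tape=_1_1_[1]1__   (P,1)→(P,_,→)
state=P head=6 tape=_1_1__[1]__   (P,1)→(P,_,→)
state=P head=7 tape=_1_1___[_]_   (P,_)→(T,2,←)
state=T head=6 tape=_1_1__[_]2_   (T,_)→(P,2,←)
state=P head=5 tape=_1_1_[_]22_   (P,_)→(T,2,←)
state=T head=4 tape=_1_1[_]222_   (T,_)→(P,2,←)
state=P head=3 tape=_1_[1]2222_   (P,1)→(P,_,→)
state=P head=4 tape=_1__[2]222_   (P,2)→(P,1,→)
state=P head=5 tape=_1__1[2]22_   (P,2)→(P,1,→)
state=P head=6 tape=_1__11[2]2_   (P,2)→(P,1,→)
state=P head=7 tape=_1__111[2]_   (P,2)→(P,1,→)
state=P head=8 tape=_1__1111[_]   (P,_)→(T,2,←)
state=T head=7 tape=_1__111[1]2
M halts after 17 transitions.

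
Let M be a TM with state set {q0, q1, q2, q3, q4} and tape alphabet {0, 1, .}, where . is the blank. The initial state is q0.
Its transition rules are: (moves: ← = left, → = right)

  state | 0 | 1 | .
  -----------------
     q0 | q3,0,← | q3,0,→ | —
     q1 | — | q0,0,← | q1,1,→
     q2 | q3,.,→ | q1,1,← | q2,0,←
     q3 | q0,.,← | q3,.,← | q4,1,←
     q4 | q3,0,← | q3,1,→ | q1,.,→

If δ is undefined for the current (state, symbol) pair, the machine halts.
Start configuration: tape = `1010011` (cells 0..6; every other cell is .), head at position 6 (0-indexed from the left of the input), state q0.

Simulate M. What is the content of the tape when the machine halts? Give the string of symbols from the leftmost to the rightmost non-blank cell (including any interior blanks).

state=q0 head=6 tape=..101001[1].   (q0,1)→(q3,0,→)
state=q3 head=7 tape=..1010010[.]   (q3,.)→(q4,1,←)
state=q4 head=6 tape=..101001[0]1   (q4,0)→(q3,0,←)
state=q3 head=5 tape=..10100[1]01   (q3,1)→(q3,.,←)
state=q3 head=4 tape=..1010[0].01   (q3,0)→(q0,.,←)
state=q0 head=3 tape=..101[0]..01   (q0,0)→(q3,0,←)
state=q3 head=2 tape=..10[1]0..01   (q3,1)→(q3,.,←)
state=q3 head=1 tape=..1[0].0..01   (q3,0)→(q0,.,←)
state=q0 head=0 tape=..[1]..0..01   (q0,1)→(q3,0,→)
state=q3 head=1 tape=..0[.].0..01   (q3,.)→(q4,1,←)
state=q4 head=0 tape=..[0]1.0..01   (q4,0)→(q3,0,←)
state=q3 head=-1 tape=.[.]01.0..01   (q3,.)→(q4,1,←)
state=q4 head=-2 tape=[.]101.0..01   (q4,.)→(q1,.,→)
state=q1 head=-1 tape=.[1]01.0..01   (q1,1)→(q0,0,←)
state=q0 head=-2 tape=[.]001.0..01
The non-blank tape span at halt is 001.0..01.

001.0..01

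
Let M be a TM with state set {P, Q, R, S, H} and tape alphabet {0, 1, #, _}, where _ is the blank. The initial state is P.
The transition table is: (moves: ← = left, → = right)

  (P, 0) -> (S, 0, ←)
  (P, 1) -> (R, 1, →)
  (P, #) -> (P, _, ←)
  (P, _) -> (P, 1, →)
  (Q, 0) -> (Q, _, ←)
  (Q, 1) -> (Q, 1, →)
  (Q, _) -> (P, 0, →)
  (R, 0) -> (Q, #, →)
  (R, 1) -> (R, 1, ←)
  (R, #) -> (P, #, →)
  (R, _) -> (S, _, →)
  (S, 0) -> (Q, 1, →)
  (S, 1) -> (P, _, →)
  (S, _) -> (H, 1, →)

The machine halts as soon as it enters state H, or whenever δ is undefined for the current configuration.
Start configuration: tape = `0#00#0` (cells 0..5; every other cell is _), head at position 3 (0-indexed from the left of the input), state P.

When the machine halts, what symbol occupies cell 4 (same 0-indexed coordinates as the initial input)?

P | 0#0[0]#0   read 0 → write 0, move ←, go to S
S | 0#[0]0#0   read 0 → write 1, move →, go to Q
Q | 0#1[0]#0   read 0 → write _, move ←, go to Q
Q | 0#[1]_#0   read 1 → write 1, move →, go to Q
Q | 0#1[_]#0   read _ → write 0, move →, go to P
P | 0#10[#]0   read # → write _, move ←, go to P
P | 0#1[0]_0   read 0 → write 0, move ←, go to S
S | 0#[1]0_0   read 1 → write _, move →, go to P
P | 0#_[0]_0   read 0 → write 0, move ←, go to S
S | 0#[_]0_0   read _ → write 1, move →, go to H
H | 0#1[0]_0
Cell 4 holds _ when M halts.

_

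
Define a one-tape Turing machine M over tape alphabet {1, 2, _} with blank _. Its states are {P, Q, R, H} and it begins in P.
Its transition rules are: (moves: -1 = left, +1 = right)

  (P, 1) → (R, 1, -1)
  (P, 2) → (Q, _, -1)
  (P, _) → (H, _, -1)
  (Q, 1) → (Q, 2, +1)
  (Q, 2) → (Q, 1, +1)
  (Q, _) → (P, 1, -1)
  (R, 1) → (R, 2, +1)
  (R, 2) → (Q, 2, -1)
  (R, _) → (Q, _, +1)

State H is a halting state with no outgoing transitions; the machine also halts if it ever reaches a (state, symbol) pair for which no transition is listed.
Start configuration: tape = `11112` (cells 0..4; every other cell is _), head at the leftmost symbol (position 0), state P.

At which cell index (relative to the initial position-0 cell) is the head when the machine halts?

state=P head=0 tape=_[1]1112____   (P,1)→(R,1,-1)
state=R head=-1 tape=[_]11112____   (R,_)→(Q,_,+1)
state=Q head=0 tape=_[1]1112____   (Q,1)→(Q,2,+1)
state=Q head=1 tape=_2[1]112____   (Q,1)→(Q,2,+1)
state=Q head=2 tape=_22[1]12____   (Q,1)→(Q,2,+1)
state=Q head=3 tape=_222[1]2____   (Q,1)→(Q,2,+1)
state=Q head=4 tape=_2222[2]____   (Q,2)→(Q,1,+1)
state=Q head=5 tape=_22221[_]___   (Q,_)→(P,1,-1)
state=P head=4 tape=_2222[1]1___   (P,1)→(R,1,-1)
state=R head=3 tape=_222[2]11___   (R,2)→(Q,2,-1)
state=Q head=2 tape=_22[2]211___   (Q,2)→(Q,1,+1)
state=Q head=3 tape=_221[2]11___   (Q,2)→(Q,1,+1)
state=Q head=4 tape=_2211[1]1___   (Q,1)→(Q,2,+1)
state=Q head=5 tape=_22112[1]___   (Q,1)→(Q,2,+1)
state=Q head=6 tape=_221122[_]__   (Q,_)→(P,1,-1)
state=P head=5 tape=_22112[2]1__   (P,2)→(Q,_,-1)
state=Q head=4 tape=_2211[2]_1__   (Q,2)→(Q,1,+1)
state=Q head=5 tape=_22111[_]1__   (Q,_)→(P,1,-1)
state=P head=4 tape=_2211[1]11__   (P,1)→(R,1,-1)
state=R head=3 tape=_221[1]111__   (R,1)→(R,2,+1)
state=R head=4 tape=_2212[1]11__   (R,1)→(R,2,+1)
state=R head=5 tape=_22122[1]1__   (R,1)→(R,2,+1)
state=R head=6 tape=_221222[1]__   (R,1)→(R,2,+1)
state=R head=7 tape=_2212222[_]_   (R,_)→(Q,_,+1)
state=Q head=8 tape=_2212222_[_]   (Q,_)→(P,1,-1)
state=P head=7 tape=_2212222[_]1   (P,_)→(H,_,-1)
state=H head=6 tape=_221222[2]_1
At halt the head is at cell 6.

6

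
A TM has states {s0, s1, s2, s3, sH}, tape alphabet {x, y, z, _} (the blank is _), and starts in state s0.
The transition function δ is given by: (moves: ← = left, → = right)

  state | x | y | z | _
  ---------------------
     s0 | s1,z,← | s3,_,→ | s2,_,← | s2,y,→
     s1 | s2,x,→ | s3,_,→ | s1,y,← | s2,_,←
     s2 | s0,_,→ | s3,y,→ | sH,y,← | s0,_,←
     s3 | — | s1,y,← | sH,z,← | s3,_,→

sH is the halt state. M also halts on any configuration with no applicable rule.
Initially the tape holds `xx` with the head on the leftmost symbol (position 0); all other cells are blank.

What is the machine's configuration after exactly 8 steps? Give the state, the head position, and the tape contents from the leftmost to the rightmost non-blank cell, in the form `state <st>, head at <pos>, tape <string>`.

state=s0 head=0 tape=___[x]x   (s0,x)→(s1,z,←)
state=s1 head=-1 tape=__[_]zx   (s1,_)→(s2,_,←)
state=s2 head=-2 tape=_[_]_zx   (s2,_)→(s0,_,←)
state=s0 head=-3 tape=[_]__zx   (s0,_)→(s2,y,→)
state=s2 head=-2 tape=y[_]_zx   (s2,_)→(s0,_,←)
state=s0 head=-3 tape=[y]__zx   (s0,y)→(s3,_,→)
state=s3 head=-2 tape=_[_]_zx   (s3,_)→(s3,_,→)
state=s3 head=-1 tape=__[_]zx   (s3,_)→(s3,_,→)
state=s3 head=0 tape=___[z]x
After 8 steps: state s3, head at 0, tape zx.

state s3, head at 0, tape zx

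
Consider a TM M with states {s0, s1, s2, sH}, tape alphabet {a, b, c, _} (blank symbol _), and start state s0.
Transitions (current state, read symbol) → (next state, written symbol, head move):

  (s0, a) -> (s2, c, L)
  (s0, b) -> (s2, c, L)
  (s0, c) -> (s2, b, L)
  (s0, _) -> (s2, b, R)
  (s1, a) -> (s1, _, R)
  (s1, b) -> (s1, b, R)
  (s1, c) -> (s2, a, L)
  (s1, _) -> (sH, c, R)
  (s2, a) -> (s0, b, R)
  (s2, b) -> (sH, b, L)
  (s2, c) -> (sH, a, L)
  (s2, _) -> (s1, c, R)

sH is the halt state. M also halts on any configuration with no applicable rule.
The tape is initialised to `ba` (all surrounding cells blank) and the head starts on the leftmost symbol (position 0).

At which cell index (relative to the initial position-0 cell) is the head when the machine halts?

-2

s0 | __[b]a   read b → write c, move L, go to s2
s2 | _[_]ca   read _ → write c, move R, go to s1
s1 | _c[c]a   read c → write a, move L, go to s2
s2 | _[c]aa   read c → write a, move L, go to sH
sH | [_]aaa
At halt the head is at cell -2.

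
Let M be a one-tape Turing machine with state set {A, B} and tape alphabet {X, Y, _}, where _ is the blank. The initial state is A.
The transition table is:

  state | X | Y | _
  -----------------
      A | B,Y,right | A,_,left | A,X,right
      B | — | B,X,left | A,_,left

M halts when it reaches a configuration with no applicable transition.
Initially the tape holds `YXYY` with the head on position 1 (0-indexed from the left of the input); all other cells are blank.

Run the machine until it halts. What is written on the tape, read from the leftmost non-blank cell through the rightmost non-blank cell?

XXYXXY

state=A head=1 tape=__Y[X]YY   (A,X)→(B,Y,right)
state=B head=2 tape=__YY[Y]Y   (B,Y)→(B,X,left)
state=B head=1 tape=__Y[Y]XY   (B,Y)→(B,X,left)
state=B head=0 tape=__[Y]XXY   (B,Y)→(B,X,left)
state=B head=-1 tape=_[_]XXXY   (B,_)→(A,_,left)
state=A head=-2 tape=[_]_XXXY   (A,_)→(A,X,right)
state=A head=-1 tape=X[_]XXXY   (A,_)→(A,X,right)
state=A head=0 tape=XX[X]XXY   (A,X)→(B,Y,right)
state=B head=1 tape=XXY[X]XY
The non-blank tape span at halt is XXYXXY.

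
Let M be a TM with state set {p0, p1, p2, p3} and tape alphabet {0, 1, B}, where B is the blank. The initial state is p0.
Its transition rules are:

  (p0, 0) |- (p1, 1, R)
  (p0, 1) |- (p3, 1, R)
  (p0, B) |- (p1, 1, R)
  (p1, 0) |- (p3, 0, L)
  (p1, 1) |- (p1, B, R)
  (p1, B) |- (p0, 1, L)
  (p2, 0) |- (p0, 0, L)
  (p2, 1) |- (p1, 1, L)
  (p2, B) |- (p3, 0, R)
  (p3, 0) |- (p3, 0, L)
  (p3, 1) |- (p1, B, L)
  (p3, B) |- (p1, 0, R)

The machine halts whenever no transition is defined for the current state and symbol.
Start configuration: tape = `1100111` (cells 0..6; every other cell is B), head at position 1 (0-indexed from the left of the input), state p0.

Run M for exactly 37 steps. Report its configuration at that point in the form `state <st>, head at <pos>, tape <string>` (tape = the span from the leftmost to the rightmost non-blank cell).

state=p0 head=1 tape=BBBB1[1]00111   (p0,1)→(p3,1,R)
state=p3 head=2 tape=BBBB11[0]0111   (p3,0)→(p3,0,L)
state=p3 head=1 tape=BBBB1[1]00111   (p3,1)→(p1,B,L)
state=p1 head=0 tape=BBBB[1]B00111   (p1,1)→(p1,B,R)
state=p1 head=1 tape=BBBBB[B]00111   (p1,B)→(p0,1,L)
state=p0 head=0 tape=BBBB[B]100111   (p0,B)→(p1,1,R)
state=p1 head=1 tape=BBBB1[1]00111   (p1,1)→(p1,B,R)
state=p1 head=2 tape=BBBB1B[0]0111   (p1,0)→(p3,0,L)
state=p3 head=1 tape=BBBB1[B]00111   (p3,B)→(p1,0,R)
state=p1 head=2 tape=BBBB10[0]0111   (p1,0)→(p3,0,L)
state=p3 head=1 tape=BBBB1[0]00111   (p3,0)→(p3,0,L)
state=p3 head=0 tape=BBBB[1]000111   (p3,1)→(p1,B,L)
state=p1 head=-1 tape=BBB[B]B000111   (p1,B)→(p0,1,L)
state=p0 head=-2 tape=BB[B]1B000111   (p0,B)→(p1,1,R)
state=p1 head=-1 tape=BB1[1]B000111   (p1,1)→(p1,B,R)
state=p1 head=0 tape=BB1B[B]000111   (p1,B)→(p0,1,L)
state=p0 head=-1 tape=BB1[B]1000111   (p0,B)→(p1,1,R)
state=p1 head=0 tape=BB11[1]000111   (p1,1)→(p1,B,R)
state=p1 head=1 tape=BB11B[0]00111   (p1,0)→(p3,0,L)
state=p3 head=0 tape=BB11[B]000111   (p3,B)→(p1,0,R)
state=p1 head=1 tape=BB110[0]00111   (p1,0)→(p3,0,L)
state=p3 head=0 tape=BB11[0]000111   (p3,0)→(p3,0,L)
state=p3 head=-1 tape=BB1[1]0000111   (p3,1)→(p1,B,L)
state=p1 head=-2 tape=BB[1]B0000111   (p1,1)→(p1,B,R)
state=p1 head=-1 tape=BBB[B]0000111   (p1,B)→(p0,1,L)
state=p0 head=-2 tape=BB[B]10000111   (p0,B)→(p1,1,R)
state=p1 head=-1 tape=BB1[1]0000111   (p1,1)→(p1,B,R)
state=p1 head=0 tape=BB1B[0]000111   (p1,0)→(p3,0,L)
state=p3 head=-1 tape=BB1[B]0000111   (p3,B)→(p1,0,R)
state=p1 head=0 tape=BB10[0]000111   (p1,0)→(p3,0,L)
state=p3 head=-1 tape=BB1[0]0000111   (p3,0)→(p3,0,L)
state=p3 head=-2 tape=BB[1]00000111   (p3,1)→(p1,B,L)
state=p1 head=-3 tape=B[B]B00000111   (p1,B)→(p0,1,L)
state=p0 head=-4 tape=[B]1B00000111   (p0,B)→(p1,1,R)
state=p1 head=-3 tape=1[1]B00000111   (p1,1)→(p1,B,R)
state=p1 head=-2 tape=1B[B]00000111   (p1,B)→(p0,1,L)
state=p0 head=-3 tape=1[B]100000111   (p0,B)→(p1,1,R)
state=p1 head=-2 tape=11[1]00000111
After 37 steps: state p1, head at -2, tape 11100000111.

state p1, head at -2, tape 11100000111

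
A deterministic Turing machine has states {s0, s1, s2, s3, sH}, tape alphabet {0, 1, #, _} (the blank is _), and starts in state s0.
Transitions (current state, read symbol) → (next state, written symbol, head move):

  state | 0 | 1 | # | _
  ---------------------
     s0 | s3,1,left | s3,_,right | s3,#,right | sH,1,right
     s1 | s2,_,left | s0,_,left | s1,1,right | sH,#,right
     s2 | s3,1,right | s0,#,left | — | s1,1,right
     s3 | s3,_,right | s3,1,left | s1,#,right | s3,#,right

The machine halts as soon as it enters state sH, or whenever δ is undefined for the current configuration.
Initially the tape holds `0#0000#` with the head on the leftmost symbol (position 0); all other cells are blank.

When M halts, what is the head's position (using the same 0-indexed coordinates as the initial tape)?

1

state=s0 head=0 tape=_[0]#0000#   (s0,0)→(s3,1,left)
state=s3 head=-1 tape=[_]1#0000#   (s3,_)→(s3,#,right)
state=s3 head=0 tape=#[1]#0000#   (s3,1)→(s3,1,left)
state=s3 head=-1 tape=[#]1#0000#   (s3,#)→(s1,#,right)
state=s1 head=0 tape=#[1]#0000#   (s1,1)→(s0,_,left)
state=s0 head=-1 tape=[#]_#0000#   (s0,#)→(s3,#,right)
state=s3 head=0 tape=#[_]#0000#   (s3,_)→(s3,#,right)
state=s3 head=1 tape=##[#]0000#   (s3,#)→(s1,#,right)
state=s1 head=2 tape=###[0]000#   (s1,0)→(s2,_,left)
state=s2 head=1 tape=##[#]_000#
At halt the head is at cell 1.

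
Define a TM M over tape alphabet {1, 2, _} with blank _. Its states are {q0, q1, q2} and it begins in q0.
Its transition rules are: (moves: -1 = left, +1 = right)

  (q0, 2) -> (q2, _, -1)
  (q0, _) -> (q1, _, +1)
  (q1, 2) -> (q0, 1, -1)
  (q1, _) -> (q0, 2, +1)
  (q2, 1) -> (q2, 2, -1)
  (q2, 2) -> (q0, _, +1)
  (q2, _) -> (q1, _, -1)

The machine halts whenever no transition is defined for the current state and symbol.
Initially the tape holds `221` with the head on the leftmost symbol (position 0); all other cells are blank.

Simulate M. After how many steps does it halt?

q0 | __[2]21   read 2 → write _, move -1, go to q2
q2 | _[_]_21   read _ → write _, move -1, go to q1
q1 | [_]__21   read _ → write 2, move +1, go to q0
q0 | 2[_]_21   read _ → write _, move +1, go to q1
q1 | 2_[_]21   read _ → write 2, move +1, go to q0
q0 | 2_2[2]1   read 2 → write _, move -1, go to q2
q2 | 2_[2]_1   read 2 → write _, move +1, go to q0
q0 | 2__[_]1   read _ → write _, move +1, go to q1
q1 | 2___[1]
M halts after 8 transitions.

8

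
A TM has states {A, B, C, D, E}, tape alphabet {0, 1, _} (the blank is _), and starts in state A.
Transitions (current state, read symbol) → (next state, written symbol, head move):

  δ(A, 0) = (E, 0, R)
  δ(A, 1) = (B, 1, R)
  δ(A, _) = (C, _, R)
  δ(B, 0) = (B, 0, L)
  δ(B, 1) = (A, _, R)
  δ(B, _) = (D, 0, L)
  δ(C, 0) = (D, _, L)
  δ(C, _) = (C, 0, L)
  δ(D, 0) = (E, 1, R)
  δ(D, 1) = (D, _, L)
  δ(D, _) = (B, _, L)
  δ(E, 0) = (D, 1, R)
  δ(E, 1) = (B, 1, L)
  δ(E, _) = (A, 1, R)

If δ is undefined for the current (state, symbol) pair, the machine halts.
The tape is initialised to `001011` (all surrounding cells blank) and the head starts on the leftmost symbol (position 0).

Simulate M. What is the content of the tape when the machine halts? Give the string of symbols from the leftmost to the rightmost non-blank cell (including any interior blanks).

100011

state=A head=0 tape=[0]01011   (A,0)→(E,0,R)
state=E head=1 tape=0[0]1011   (E,0)→(D,1,R)
state=D head=2 tape=01[1]011   (D,1)→(D,_,L)
state=D head=1 tape=0[1]_011   (D,1)→(D,_,L)
state=D head=0 tape=[0]__011   (D,0)→(E,1,R)
state=E head=1 tape=1[_]_011   (E,_)→(A,1,R)
state=A head=2 tape=11[_]011   (A,_)→(C,_,R)
state=C head=3 tape=11_[0]11   (C,0)→(D,_,L)
state=D head=2 tape=11[_]_11   (D,_)→(B,_,L)
state=B head=1 tape=1[1]__11   (B,1)→(A,_,R)
state=A head=2 tape=1_[_]_11   (A,_)→(C,_,R)
state=C head=3 tape=1__[_]11   (C,_)→(C,0,L)
state=C head=2 tape=1_[_]011   (C,_)→(C,0,L)
state=C head=1 tape=1[_]0011   (C,_)→(C,0,L)
state=C head=0 tape=[1]00011
The non-blank tape span at halt is 100011.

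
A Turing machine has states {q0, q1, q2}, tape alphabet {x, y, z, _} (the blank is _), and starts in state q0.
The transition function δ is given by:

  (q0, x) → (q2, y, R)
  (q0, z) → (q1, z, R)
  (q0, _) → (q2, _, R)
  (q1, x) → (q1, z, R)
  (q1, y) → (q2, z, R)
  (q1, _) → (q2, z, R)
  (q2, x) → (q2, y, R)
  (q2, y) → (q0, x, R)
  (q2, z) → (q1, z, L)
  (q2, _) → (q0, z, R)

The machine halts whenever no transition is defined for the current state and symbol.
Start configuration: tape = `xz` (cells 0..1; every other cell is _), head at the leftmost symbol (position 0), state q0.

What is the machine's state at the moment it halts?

q1

q0 | [x]z   read x → write y, move R, go to q2
q2 | y[z]   read z → write z, move L, go to q1
q1 | [y]z   read y → write z, move R, go to q2
q2 | z[z]   read z → write z, move L, go to q1
q1 | [z]z
No transition is defined for (q1, z); M halts in state q1.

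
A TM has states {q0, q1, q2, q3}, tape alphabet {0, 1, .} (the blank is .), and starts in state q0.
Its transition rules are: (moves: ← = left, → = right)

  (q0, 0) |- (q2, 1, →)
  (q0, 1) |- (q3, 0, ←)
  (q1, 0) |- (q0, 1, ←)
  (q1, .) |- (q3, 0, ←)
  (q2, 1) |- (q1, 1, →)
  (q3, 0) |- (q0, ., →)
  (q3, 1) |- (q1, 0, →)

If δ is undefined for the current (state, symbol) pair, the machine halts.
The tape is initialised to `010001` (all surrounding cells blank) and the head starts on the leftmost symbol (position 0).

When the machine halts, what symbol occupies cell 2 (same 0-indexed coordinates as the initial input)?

1

state=q0 head=0 tape=[0]10001   (q0,0)→(q2,1,→)
state=q2 head=1 tape=1[1]0001   (q2,1)→(q1,1,→)
state=q1 head=2 tape=11[0]001   (q1,0)→(q0,1,←)
state=q0 head=1 tape=1[1]1001   (q0,1)→(q3,0,←)
state=q3 head=0 tape=[1]01001   (q3,1)→(q1,0,→)
state=q1 head=1 tape=0[0]1001   (q1,0)→(q0,1,←)
state=q0 head=0 tape=[0]11001   (q0,0)→(q2,1,→)
state=q2 head=1 tape=1[1]1001   (q2,1)→(q1,1,→)
state=q1 head=2 tape=11[1]001
Cell 2 holds 1 when M halts.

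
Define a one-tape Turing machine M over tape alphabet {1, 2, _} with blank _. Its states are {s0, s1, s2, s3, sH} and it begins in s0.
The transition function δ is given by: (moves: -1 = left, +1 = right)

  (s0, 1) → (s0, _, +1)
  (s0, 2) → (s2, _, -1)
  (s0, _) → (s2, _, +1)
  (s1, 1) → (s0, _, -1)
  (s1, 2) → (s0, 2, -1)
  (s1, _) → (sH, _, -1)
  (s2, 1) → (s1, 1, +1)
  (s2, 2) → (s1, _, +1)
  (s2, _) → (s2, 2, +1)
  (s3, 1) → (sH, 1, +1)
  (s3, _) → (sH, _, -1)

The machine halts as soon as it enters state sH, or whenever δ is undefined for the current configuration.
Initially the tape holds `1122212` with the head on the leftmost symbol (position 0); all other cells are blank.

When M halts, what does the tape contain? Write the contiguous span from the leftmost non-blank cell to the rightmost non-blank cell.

22__2

state=s0 head=0 tape=[1]122212_   (s0,1)→(s0,_,+1)
state=s0 head=1 tape=_[1]22212_   (s0,1)→(s0,_,+1)
state=s0 head=2 tape=__[2]2212_   (s0,2)→(s2,_,-1)
state=s2 head=1 tape=_[_]_2212_   (s2,_)→(s2,2,+1)
state=s2 head=2 tape=_2[_]2212_   (s2,_)→(s2,2,+1)
state=s2 head=3 tape=_22[2]212_   (s2,2)→(s1,_,+1)
state=s1 head=4 tape=_22_[2]12_   (s1,2)→(s0,2,-1)
state=s0 head=3 tape=_22[_]212_   (s0,_)→(s2,_,+1)
state=s2 head=4 tape=_22_[2]12_   (s2,2)→(s1,_,+1)
state=s1 head=5 tape=_22__[1]2_   (s1,1)→(s0,_,-1)
state=s0 head=4 tape=_22_[_]_2_   (s0,_)→(s2,_,+1)
state=s2 head=5 tape=_22__[_]2_   (s2,_)→(s2,2,+1)
state=s2 head=6 tape=_22__2[2]_   (s2,2)→(s1,_,+1)
state=s1 head=7 tape=_22__2_[_]   (s1,_)→(sH,_,-1)
state=sH head=6 tape=_22__2[_]_
The non-blank tape span at halt is 22__2.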